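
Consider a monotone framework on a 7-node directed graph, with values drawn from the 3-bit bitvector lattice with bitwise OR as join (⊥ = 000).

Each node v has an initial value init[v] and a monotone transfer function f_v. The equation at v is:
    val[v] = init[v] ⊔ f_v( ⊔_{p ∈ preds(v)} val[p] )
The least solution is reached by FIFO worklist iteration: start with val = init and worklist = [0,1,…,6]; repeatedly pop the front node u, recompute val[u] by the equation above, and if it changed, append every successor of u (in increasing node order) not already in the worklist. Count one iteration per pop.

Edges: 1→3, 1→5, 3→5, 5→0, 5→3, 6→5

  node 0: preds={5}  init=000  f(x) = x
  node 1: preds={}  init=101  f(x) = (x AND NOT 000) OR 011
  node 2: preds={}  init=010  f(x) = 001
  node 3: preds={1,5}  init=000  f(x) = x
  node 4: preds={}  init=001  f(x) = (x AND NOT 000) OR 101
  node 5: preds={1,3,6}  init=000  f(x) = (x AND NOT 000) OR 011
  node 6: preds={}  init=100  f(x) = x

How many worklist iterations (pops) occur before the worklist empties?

Iteration log — 9 steps:
  step 1. node 0  ⊔preds=000  new=000  stable
  step 2. node 1  ⊔preds=000  new=111  old=101  +wl: 
  step 3. node 2  ⊔preds=000  new=011  old=010  +wl: 
  step 4. node 3  ⊔preds=111  new=111  old=000  +wl: 
  step 5. node 4  ⊔preds=000  new=101  old=001  +wl: 
  step 6. node 5  ⊔preds=111  new=111  old=000  +wl: 0,3
  step 7. node 6  ⊔preds=000  new=100  stable
  step 8. node 0  ⊔preds=111  new=111  old=000  +wl: 
  step 9. node 3  ⊔preds=111  new=111  stable

Least fixpoint reached:
  node 0: 111
  node 1: 111
  node 2: 011
  node 3: 111
  node 4: 101
  node 5: 111
  node 6: 100

9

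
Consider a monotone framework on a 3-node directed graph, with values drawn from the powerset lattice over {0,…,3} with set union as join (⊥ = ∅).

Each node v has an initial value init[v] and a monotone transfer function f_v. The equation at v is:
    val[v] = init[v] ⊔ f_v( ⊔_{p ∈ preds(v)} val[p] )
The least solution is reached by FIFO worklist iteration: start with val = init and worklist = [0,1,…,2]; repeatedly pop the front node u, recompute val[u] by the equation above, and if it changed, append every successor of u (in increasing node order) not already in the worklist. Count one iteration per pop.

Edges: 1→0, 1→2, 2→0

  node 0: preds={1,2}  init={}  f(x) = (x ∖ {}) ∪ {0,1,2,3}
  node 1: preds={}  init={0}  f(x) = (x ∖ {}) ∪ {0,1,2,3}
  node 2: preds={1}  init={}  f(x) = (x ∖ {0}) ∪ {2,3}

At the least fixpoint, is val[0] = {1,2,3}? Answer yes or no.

Iteration log — 4 steps:
  step 1. node 0  ⊔preds={0}  new={0,1,2,3}  old={}  +wl: 
  step 2. node 1  ⊔preds={}  new={0,1,2,3}  old={0}  +wl: 0
  step 3. node 2  ⊔preds={0,1,2,3}  new={1,2,3}  old={}  +wl: 
  step 4. node 0  ⊔preds={0,1,2,3}  new={0,1,2,3}  stable

Least fixpoint reached:
  node 0: {0,1,2,3}
  node 1: {0,1,2,3}
  node 2: {1,2,3}

no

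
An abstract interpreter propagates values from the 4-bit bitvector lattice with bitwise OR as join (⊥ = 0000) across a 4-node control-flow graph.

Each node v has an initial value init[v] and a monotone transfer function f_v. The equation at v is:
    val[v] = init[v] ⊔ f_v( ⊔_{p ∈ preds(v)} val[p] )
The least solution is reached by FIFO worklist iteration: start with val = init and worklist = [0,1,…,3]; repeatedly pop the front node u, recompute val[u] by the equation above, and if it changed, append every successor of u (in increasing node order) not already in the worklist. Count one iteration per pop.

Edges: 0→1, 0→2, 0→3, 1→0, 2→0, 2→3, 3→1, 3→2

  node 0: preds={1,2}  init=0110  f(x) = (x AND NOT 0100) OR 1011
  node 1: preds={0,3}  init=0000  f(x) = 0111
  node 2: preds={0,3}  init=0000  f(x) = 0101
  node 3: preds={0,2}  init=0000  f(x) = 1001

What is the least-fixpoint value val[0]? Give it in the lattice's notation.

Worklist (7 pops):
  #1 pop 0: in=0000 → 1111 (was 0110); enqueue []
  #2 pop 1: in=1111 → 0111 (was 0000); enqueue [0]
  #3 pop 2: in=1111 → 0101 (was 0000); enqueue []
  #4 pop 3: in=1111 → 1001 (was 0000); enqueue [1,2]
  #5 pop 0: in=0111 → 1111 (no change)
  #6 pop 1: in=1111 → 0111 (no change)
  #7 pop 2: in=1111 → 0101 (no change)

Fixpoint:
  val[0] = 1111
  val[1] = 0111
  val[2] = 0101
  val[3] = 1001

1111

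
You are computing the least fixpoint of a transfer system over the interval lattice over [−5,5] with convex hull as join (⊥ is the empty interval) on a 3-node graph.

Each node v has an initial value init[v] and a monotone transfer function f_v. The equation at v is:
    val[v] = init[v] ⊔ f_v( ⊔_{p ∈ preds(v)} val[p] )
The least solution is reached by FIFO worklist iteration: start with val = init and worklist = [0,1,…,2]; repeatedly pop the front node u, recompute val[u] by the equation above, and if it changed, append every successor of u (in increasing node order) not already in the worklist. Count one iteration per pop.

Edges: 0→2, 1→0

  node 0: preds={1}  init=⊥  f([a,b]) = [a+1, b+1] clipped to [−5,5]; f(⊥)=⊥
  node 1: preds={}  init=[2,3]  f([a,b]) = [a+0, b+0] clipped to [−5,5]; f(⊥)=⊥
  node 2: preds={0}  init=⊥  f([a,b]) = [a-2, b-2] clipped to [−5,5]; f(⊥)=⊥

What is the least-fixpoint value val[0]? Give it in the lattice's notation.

Iteration log — 3 steps:
  step 1. node 0  ⊔preds=[2,3]  new=[3,4]  old=⊥  +wl: 
  step 2. node 1  ⊔preds=⊥  new=[2,3]  stable
  step 3. node 2  ⊔preds=[3,4]  new=[1,2]  old=⊥  +wl: 

Least fixpoint reached:
  node 0: [3,4]
  node 1: [2,3]
  node 2: [1,2]

[3,4]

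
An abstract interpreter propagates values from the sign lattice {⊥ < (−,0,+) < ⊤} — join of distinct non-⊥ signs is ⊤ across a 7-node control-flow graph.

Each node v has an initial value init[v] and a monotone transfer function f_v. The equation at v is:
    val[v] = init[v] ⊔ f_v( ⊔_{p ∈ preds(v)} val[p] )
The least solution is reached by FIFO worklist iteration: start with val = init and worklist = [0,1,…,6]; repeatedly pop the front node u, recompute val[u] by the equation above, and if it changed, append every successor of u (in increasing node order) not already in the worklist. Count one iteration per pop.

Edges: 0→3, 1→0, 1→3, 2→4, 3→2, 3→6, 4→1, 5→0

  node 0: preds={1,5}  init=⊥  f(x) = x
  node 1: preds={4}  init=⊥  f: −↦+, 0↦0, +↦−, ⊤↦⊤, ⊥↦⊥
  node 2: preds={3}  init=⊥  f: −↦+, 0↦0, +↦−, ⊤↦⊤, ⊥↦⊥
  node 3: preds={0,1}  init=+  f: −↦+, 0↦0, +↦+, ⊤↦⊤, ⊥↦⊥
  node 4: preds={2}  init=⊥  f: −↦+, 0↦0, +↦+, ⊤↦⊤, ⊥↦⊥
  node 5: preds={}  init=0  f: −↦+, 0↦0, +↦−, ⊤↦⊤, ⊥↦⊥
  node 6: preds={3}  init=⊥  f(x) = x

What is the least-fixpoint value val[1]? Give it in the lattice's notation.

⊤

Iteration log — 15 steps:
  step 1. node 0  ⊔preds=0  new=0  old=⊥  +wl: 
  step 2. node 1  ⊔preds=⊥  new=⊥  stable
  step 3. node 2  ⊔preds=+  new=−  old=⊥  +wl: 
  step 4. node 3  ⊔preds=0  new=⊤  old=+  +wl: 2
  step 5. node 4  ⊔preds=−  new=+  old=⊥  +wl: 1
  step 6. node 5  ⊔preds=⊥  new=0  stable
  step 7. node 6  ⊔preds=⊤  new=⊤  old=⊥  +wl: 
  step 8. node 2  ⊔preds=⊤  new=⊤  old=−  +wl: 4
  step 9. node 1  ⊔preds=+  new=−  old=⊥  +wl: 0,3
  step 10. node 4  ⊔preds=⊤  new=⊤  old=+  +wl: 1
  step 11. node 0  ⊔preds=⊤  new=⊤  old=0  +wl: 
  step 12. node 3  ⊔preds=⊤  new=⊤  stable
  step 13. node 1  ⊔preds=⊤  new=⊤  old=−  +wl: 0,3
  step 14. node 0  ⊔preds=⊤  new=⊤  stable
  step 15. node 3  ⊔preds=⊤  new=⊤  stable

Least fixpoint reached:
  node 0: ⊤
  node 1: ⊤
  node 2: ⊤
  node 3: ⊤
  node 4: ⊤
  node 5: 0
  node 6: ⊤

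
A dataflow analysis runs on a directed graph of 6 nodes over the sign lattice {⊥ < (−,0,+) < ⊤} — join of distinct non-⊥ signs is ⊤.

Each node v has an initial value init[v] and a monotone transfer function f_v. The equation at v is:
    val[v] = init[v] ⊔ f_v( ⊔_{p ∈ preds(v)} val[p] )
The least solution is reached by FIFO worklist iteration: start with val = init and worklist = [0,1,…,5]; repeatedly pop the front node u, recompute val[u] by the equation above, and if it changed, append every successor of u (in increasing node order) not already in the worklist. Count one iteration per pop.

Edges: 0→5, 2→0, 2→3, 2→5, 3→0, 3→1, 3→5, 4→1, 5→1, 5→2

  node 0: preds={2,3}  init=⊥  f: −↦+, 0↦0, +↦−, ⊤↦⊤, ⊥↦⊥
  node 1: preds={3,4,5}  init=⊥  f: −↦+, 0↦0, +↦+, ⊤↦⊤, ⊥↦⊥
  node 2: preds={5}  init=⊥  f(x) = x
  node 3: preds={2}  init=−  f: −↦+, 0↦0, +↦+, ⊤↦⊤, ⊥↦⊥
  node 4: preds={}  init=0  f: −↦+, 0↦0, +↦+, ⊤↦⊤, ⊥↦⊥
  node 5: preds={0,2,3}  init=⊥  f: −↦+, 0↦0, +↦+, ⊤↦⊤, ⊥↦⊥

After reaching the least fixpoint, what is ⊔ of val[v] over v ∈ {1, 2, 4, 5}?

⊤

Worklist (13 pops):
  #1 pop 0: in=− → + (was ⊥); enqueue []
  #2 pop 1: in=⊤ → ⊤ (was ⊥); enqueue []
  #3 pop 2: in=⊥ → ⊥ (no change)
  #4 pop 3: in=⊥ → − (no change)
  #5 pop 4: in=⊥ → 0 (no change)
  #6 pop 5: in=⊤ → ⊤ (was ⊥); enqueue [1,2]
  #7 pop 1: in=⊤ → ⊤ (no change)
  #8 pop 2: in=⊤ → ⊤ (was ⊥); enqueue [0,3,5]
  #9 pop 0: in=⊤ → ⊤ (was +); enqueue []
  #10 pop 3: in=⊤ → ⊤ (was −); enqueue [0,1]
  #11 pop 5: in=⊤ → ⊤ (no change)
  #12 pop 0: in=⊤ → ⊤ (no change)
  #13 pop 1: in=⊤ → ⊤ (no change)

Fixpoint:
  val[0] = ⊤
  val[1] = ⊤
  val[2] = ⊤
  val[3] = ⊤
  val[4] = 0
  val[5] = ⊤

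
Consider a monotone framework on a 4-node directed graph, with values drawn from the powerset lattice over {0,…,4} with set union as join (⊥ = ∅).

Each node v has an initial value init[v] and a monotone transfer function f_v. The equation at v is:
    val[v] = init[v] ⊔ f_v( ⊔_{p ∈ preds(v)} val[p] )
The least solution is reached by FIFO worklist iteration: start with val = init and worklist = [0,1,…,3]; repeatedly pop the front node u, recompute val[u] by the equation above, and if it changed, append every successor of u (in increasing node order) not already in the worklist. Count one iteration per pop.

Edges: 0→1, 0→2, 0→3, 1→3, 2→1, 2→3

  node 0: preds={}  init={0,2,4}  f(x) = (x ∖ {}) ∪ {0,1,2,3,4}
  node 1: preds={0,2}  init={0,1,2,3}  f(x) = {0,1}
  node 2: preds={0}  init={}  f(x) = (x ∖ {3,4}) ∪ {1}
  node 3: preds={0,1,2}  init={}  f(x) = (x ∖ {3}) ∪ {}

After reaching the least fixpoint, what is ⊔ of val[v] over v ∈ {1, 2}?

Trace (5 dequeues):
  [1] u=0 | in {} | out {0,1,2,3,4} | prev {0,2,4} | push {}
  [2] u=1 | in {0,1,2,3,4} | out {0,1,2,3} | ==
  [3] u=2 | in {0,1,2,3,4} | out {0,1,2} | prev {} | push {1}
  [4] u=3 | in {0,1,2,3,4} | out {0,1,2,4} | prev {} | push {}
  [5] u=1 | in {0,1,2,3,4} | out {0,1,2,3} | ==

Converged values:
  [0] {0,1,2,3,4}
  [1] {0,1,2,3}
  [2] {0,1,2}
  [3] {0,1,2,4}

{0,1,2,3}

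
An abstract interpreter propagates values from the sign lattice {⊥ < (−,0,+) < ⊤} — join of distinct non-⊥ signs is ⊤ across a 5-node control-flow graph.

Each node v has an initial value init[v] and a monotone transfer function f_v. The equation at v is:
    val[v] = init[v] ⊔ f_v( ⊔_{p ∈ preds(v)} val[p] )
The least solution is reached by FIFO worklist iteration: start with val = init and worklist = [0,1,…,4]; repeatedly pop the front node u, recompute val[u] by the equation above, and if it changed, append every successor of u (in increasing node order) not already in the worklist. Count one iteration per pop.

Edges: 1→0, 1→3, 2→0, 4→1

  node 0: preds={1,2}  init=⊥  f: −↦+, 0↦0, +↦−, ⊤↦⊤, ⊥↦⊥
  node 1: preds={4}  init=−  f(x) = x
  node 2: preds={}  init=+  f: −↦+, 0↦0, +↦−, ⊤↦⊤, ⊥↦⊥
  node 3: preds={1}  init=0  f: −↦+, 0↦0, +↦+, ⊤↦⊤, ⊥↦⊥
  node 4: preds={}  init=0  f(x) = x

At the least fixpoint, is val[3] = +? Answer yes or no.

Iteration log — 6 steps:
  step 1. node 0  ⊔preds=⊤  new=⊤  old=⊥  +wl: 
  step 2. node 1  ⊔preds=0  new=⊤  old=−  +wl: 0
  step 3. node 2  ⊔preds=⊥  new=+  stable
  step 4. node 3  ⊔preds=⊤  new=⊤  old=0  +wl: 
  step 5. node 4  ⊔preds=⊥  new=0  stable
  step 6. node 0  ⊔preds=⊤  new=⊤  stable

Least fixpoint reached:
  node 0: ⊤
  node 1: ⊤
  node 2: +
  node 3: ⊤
  node 4: 0

no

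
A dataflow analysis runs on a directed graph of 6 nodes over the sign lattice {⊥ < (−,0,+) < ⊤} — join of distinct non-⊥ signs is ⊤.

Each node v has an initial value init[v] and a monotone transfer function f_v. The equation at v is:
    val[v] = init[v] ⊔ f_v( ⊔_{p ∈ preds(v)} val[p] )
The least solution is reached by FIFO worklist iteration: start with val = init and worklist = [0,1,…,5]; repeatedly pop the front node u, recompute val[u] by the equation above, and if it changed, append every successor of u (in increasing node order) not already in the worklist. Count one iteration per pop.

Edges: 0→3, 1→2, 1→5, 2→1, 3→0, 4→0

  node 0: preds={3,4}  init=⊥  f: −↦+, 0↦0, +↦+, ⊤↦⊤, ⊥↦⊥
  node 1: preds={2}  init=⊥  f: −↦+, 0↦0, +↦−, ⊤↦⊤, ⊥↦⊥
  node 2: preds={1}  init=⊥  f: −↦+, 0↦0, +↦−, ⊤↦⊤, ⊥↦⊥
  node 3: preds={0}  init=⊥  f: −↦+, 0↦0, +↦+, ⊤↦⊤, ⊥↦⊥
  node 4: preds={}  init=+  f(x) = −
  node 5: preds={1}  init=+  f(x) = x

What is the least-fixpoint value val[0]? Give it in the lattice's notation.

Iteration log — 9 steps:
  step 1. node 0  ⊔preds=+  new=+  old=⊥  +wl: 
  step 2. node 1  ⊔preds=⊥  new=⊥  stable
  step 3. node 2  ⊔preds=⊥  new=⊥  stable
  step 4. node 3  ⊔preds=+  new=+  old=⊥  +wl: 0
  step 5. node 4  ⊔preds=⊥  new=⊤  old=+  +wl: 
  step 6. node 5  ⊔preds=⊥  new=+  stable
  step 7. node 0  ⊔preds=⊤  new=⊤  old=+  +wl: 3
  step 8. node 3  ⊔preds=⊤  new=⊤  old=+  +wl: 0
  step 9. node 0  ⊔preds=⊤  new=⊤  stable

Least fixpoint reached:
  node 0: ⊤
  node 1: ⊥
  node 2: ⊥
  node 3: ⊤
  node 4: ⊤
  node 5: +

⊤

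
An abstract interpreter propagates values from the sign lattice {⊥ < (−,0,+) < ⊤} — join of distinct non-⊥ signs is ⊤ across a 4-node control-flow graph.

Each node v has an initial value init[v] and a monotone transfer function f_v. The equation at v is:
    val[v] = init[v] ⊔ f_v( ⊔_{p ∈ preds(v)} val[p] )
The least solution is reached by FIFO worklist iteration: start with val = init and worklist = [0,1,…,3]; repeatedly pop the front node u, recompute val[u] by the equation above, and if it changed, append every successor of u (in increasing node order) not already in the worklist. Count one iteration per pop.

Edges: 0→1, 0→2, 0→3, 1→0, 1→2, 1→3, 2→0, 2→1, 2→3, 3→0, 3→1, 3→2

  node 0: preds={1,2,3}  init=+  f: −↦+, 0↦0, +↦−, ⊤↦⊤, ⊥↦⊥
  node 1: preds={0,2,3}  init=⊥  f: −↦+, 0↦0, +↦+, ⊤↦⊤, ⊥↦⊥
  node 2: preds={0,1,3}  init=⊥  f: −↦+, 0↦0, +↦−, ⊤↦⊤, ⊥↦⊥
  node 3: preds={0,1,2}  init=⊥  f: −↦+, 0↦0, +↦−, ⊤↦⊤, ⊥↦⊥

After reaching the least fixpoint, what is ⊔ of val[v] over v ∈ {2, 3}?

⊤

Worklist (10 pops):
  #1 pop 0: in=⊥ → + (no change)
  #2 pop 1: in=+ → + (was ⊥); enqueue [0]
  #3 pop 2: in=+ → − (was ⊥); enqueue [1]
  #4 pop 3: in=⊤ → ⊤ (was ⊥); enqueue [2]
  #5 pop 0: in=⊤ → ⊤ (was +); enqueue [3]
  #6 pop 1: in=⊤ → ⊤ (was +); enqueue [0]
  #7 pop 2: in=⊤ → ⊤ (was −); enqueue [1]
  #8 pop 3: in=⊤ → ⊤ (no change)
  #9 pop 0: in=⊤ → ⊤ (no change)
  #10 pop 1: in=⊤ → ⊤ (no change)

Fixpoint:
  val[0] = ⊤
  val[1] = ⊤
  val[2] = ⊤
  val[3] = ⊤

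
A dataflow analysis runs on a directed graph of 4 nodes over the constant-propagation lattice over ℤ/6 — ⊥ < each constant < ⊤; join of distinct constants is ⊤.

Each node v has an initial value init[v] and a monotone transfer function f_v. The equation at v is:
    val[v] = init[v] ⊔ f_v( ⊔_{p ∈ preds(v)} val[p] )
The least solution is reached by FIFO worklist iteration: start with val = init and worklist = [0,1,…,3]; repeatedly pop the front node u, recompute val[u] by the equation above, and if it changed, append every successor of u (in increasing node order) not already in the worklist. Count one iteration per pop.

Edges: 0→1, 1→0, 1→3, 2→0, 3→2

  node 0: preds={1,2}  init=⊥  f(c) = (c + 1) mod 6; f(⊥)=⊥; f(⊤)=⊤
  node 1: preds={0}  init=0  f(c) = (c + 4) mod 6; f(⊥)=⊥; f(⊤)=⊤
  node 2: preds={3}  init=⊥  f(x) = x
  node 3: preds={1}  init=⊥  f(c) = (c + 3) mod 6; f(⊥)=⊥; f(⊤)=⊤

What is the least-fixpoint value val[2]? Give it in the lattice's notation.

⊤

Iteration log — 8 steps:
  step 1. node 0  ⊔preds=0  new=1  old=⊥  +wl: 
  step 2. node 1  ⊔preds=1  new=⊤  old=0  +wl: 0
  step 3. node 2  ⊔preds=⊥  new=⊥  stable
  step 4. node 3  ⊔preds=⊤  new=⊤  old=⊥  +wl: 2
  step 5. node 0  ⊔preds=⊤  new=⊤  old=1  +wl: 1
  step 6. node 2  ⊔preds=⊤  new=⊤  old=⊥  +wl: 0
  step 7. node 1  ⊔preds=⊤  new=⊤  stable
  step 8. node 0  ⊔preds=⊤  new=⊤  stable

Least fixpoint reached:
  node 0: ⊤
  node 1: ⊤
  node 2: ⊤
  node 3: ⊤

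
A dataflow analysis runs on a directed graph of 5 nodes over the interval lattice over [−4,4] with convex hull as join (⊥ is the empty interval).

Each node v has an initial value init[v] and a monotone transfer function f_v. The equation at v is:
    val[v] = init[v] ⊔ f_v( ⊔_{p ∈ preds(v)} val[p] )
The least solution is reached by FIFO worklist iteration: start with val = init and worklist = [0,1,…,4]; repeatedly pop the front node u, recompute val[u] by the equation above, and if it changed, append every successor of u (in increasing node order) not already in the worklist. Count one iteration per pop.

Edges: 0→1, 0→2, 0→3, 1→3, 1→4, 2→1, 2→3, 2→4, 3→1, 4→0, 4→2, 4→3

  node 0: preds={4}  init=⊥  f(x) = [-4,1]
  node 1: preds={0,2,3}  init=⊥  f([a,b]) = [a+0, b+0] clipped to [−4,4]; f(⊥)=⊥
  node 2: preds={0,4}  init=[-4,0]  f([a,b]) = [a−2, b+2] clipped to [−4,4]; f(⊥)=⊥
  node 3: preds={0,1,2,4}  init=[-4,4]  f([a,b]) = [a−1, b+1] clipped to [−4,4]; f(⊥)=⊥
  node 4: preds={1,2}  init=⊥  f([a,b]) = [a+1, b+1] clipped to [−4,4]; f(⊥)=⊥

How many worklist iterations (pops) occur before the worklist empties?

Iteration log — 11 steps:
  step 1. node 0  ⊔preds=⊥  new=[-4,1]  old=⊥  +wl: 
  step 2. node 1  ⊔preds=[-4,4]  new=[-4,4]  old=⊥  +wl: 
  step 3. node 2  ⊔preds=[-4,1]  new=[-4,3]  old=[-4,0]  +wl: 1
  step 4. node 3  ⊔preds=[-4,4]  new=[-4,4]  stable
  step 5. node 4  ⊔preds=[-4,4]  new=[-3,4]  old=⊥  +wl: 0,2,3
  step 6. node 1  ⊔preds=[-4,4]  new=[-4,4]  stable
  step 7. node 0  ⊔preds=[-3,4]  new=[-4,1]  stable
  step 8. node 2  ⊔preds=[-4,4]  new=[-4,4]  old=[-4,3]  +wl: 1,4
  step 9. node 3  ⊔preds=[-4,4]  new=[-4,4]  stable
  step 10. node 1  ⊔preds=[-4,4]  new=[-4,4]  stable
  step 11. node 4  ⊔preds=[-4,4]  new=[-3,4]  stable

Least fixpoint reached:
  node 0: [-4,1]
  node 1: [-4,4]
  node 2: [-4,4]
  node 3: [-4,4]
  node 4: [-3,4]

11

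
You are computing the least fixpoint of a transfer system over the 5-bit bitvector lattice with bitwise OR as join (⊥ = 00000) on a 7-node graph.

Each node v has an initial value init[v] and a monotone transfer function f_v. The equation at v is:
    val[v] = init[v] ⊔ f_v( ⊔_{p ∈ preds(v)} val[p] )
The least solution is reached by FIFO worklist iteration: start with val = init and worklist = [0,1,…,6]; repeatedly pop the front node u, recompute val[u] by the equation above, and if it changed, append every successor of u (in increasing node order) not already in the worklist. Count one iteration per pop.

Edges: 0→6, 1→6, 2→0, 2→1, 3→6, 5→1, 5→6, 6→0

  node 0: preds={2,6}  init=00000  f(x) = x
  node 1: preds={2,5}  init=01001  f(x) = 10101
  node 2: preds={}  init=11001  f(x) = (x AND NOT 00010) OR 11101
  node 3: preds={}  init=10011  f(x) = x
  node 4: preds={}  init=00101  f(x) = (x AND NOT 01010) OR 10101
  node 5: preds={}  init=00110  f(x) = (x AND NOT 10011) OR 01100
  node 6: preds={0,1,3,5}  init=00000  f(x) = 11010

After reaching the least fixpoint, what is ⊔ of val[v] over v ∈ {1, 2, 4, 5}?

Trace (10 dequeues):
  [1] u=0 | in 11001 | out 11001 | prev 00000 | push {}
  [2] u=1 | in 11111 | out 11101 | prev 01001 | push {}
  [3] u=2 | in 00000 | out 11101 | prev 11001 | push {0,1}
  [4] u=3 | in 00000 | out 10011 | ==
  [5] u=4 | in 00000 | out 10101 | prev 00101 | push {}
  [6] u=5 | in 00000 | out 01110 | prev 00110 | push {}
  [7] u=6 | in 11111 | out 11010 | prev 00000 | push {}
  [8] u=0 | in 11111 | out 11111 | prev 11001 | push {6}
  [9] u=1 | in 11111 | out 11101 | ==
  [10] u=6 | in 11111 | out 11010 | ==

Converged values:
  [0] 11111
  [1] 11101
  [2] 11101
  [3] 10011
  [4] 10101
  [5] 01110
  [6] 11010

11111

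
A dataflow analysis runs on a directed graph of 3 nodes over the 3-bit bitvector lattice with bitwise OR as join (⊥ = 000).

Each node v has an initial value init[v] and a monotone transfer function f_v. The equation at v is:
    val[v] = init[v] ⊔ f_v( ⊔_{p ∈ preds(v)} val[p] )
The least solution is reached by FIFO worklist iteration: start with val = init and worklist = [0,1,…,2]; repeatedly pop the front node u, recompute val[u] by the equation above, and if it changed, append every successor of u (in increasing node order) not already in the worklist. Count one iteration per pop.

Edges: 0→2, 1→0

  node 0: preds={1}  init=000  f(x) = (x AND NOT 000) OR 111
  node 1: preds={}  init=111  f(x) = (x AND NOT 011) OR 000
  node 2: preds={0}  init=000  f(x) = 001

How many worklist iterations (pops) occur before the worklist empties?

Trace (3 dequeues):
  [1] u=0 | in 111 | out 111 | prev 000 | push {}
  [2] u=1 | in 000 | out 111 | ==
  [3] u=2 | in 111 | out 001 | prev 000 | push {}

Converged values:
  [0] 111
  [1] 111
  [2] 001

3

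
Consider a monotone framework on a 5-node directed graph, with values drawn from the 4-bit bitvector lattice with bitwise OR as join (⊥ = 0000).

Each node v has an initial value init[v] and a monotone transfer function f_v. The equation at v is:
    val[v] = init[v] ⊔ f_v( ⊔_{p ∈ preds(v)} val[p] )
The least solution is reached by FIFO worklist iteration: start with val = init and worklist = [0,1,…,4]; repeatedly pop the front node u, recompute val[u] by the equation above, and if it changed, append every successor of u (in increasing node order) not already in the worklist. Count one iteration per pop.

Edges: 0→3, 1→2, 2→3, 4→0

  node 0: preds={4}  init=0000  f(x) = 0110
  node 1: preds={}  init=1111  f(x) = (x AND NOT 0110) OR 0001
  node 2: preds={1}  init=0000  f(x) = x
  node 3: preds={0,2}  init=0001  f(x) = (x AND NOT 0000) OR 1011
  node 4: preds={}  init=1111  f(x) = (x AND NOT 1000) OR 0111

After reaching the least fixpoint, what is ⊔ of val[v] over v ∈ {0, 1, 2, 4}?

Worklist (5 pops):
  #1 pop 0: in=1111 → 0110 (was 0000); enqueue []
  #2 pop 1: in=0000 → 1111 (no change)
  #3 pop 2: in=1111 → 1111 (was 0000); enqueue []
  #4 pop 3: in=1111 → 1111 (was 0001); enqueue []
  #5 pop 4: in=0000 → 1111 (no change)

Fixpoint:
  val[0] = 0110
  val[1] = 1111
  val[2] = 1111
  val[3] = 1111
  val[4] = 1111

1111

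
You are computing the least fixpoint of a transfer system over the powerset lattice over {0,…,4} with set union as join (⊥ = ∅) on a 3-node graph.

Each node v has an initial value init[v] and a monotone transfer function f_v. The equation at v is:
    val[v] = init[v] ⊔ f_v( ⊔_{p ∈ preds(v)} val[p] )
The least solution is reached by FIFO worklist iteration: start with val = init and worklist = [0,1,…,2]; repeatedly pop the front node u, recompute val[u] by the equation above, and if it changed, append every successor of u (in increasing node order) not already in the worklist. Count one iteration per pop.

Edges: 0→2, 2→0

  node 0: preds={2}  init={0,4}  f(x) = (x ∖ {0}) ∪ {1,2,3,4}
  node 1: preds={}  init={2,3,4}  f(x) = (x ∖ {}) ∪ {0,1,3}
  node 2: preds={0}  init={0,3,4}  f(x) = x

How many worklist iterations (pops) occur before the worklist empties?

4

Trace (4 dequeues):
  [1] u=0 | in {0,3,4} | out {0,1,2,3,4} | prev {0,4} | push {}
  [2] u=1 | in {} | out {0,1,2,3,4} | prev {2,3,4} | push {}
  [3] u=2 | in {0,1,2,3,4} | out {0,1,2,3,4} | prev {0,3,4} | push {0}
  [4] u=0 | in {0,1,2,3,4} | out {0,1,2,3,4} | ==

Converged values:
  [0] {0,1,2,3,4}
  [1] {0,1,2,3,4}
  [2] {0,1,2,3,4}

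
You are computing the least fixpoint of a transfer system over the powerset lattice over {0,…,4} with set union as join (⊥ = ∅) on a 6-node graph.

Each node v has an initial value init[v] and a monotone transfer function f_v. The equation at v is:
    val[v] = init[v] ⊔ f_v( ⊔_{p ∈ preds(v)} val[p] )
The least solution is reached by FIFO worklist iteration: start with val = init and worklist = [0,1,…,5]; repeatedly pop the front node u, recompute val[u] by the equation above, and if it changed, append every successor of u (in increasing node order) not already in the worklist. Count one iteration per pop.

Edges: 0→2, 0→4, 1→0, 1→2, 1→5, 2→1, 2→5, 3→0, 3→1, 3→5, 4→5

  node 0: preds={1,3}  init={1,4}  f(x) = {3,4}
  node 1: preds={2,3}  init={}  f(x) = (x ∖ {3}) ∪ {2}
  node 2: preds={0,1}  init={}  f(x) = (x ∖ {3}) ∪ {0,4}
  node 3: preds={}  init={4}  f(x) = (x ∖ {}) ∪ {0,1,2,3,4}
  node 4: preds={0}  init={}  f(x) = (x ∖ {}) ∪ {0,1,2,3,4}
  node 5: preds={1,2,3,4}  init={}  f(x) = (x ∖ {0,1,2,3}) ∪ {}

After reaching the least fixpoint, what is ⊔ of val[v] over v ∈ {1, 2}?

{0,1,2,4}

Trace (11 dequeues):
  [1] u=0 | in {4} | out {1,3,4} | prev {1,4} | push {}
  [2] u=1 | in {4} | out {2,4} | prev {} | push {0}
  [3] u=2 | in {1,2,3,4} | out {0,1,2,4} | prev {} | push {1}
  [4] u=3 | in {} | out {0,1,2,3,4} | prev {4} | push {}
  [5] u=4 | in {1,3,4} | out {0,1,2,3,4} | prev {} | push {}
  [6] u=5 | in {0,1,2,3,4} | out {4} | prev {} | push {}
  [7] u=0 | in {0,1,2,3,4} | out {1,3,4} | ==
  [8] u=1 | in {0,1,2,3,4} | out {0,1,2,4} | prev {2,4} | push {0,2,5}
  [9] u=0 | in {0,1,2,3,4} | out {1,3,4} | ==
  [10] u=2 | in {0,1,2,3,4} | out {0,1,2,4} | ==
  [11] u=5 | in {0,1,2,3,4} | out {4} | ==

Converged values:
  [0] {1,3,4}
  [1] {0,1,2,4}
  [2] {0,1,2,4}
  [3] {0,1,2,3,4}
  [4] {0,1,2,3,4}
  [5] {4}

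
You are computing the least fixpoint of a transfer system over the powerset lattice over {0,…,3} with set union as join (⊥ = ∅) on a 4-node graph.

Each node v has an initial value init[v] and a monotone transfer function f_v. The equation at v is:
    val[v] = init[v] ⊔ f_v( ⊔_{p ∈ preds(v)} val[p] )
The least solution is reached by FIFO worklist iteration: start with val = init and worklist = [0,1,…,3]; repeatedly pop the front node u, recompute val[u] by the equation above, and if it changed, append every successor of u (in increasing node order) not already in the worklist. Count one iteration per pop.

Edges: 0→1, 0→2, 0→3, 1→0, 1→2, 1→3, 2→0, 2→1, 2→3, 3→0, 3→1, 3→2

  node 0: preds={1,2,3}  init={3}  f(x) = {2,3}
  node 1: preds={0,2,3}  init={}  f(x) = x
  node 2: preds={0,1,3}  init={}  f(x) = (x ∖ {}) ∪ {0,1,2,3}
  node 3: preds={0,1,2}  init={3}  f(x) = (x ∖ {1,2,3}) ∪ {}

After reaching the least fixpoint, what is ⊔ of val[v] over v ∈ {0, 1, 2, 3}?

Iteration log — 9 steps:
  step 1. node 0  ⊔preds={3}  new={2,3}  old={3}  +wl: 
  step 2. node 1  ⊔preds={2,3}  new={2,3}  old={}  +wl: 0
  step 3. node 2  ⊔preds={2,3}  new={0,1,2,3}  old={}  +wl: 1
  step 4. node 3  ⊔preds={0,1,2,3}  new={0,3}  old={3}  +wl: 2
  step 5. node 0  ⊔preds={0,1,2,3}  new={2,3}  stable
  step 6. node 1  ⊔preds={0,1,2,3}  new={0,1,2,3}  old={2,3}  +wl: 0,3
  step 7. node 2  ⊔preds={0,1,2,3}  new={0,1,2,3}  stable
  step 8. node 0  ⊔preds={0,1,2,3}  new={2,3}  stable
  step 9. node 3  ⊔preds={0,1,2,3}  new={0,3}  stable

Least fixpoint reached:
  node 0: {2,3}
  node 1: {0,1,2,3}
  node 2: {0,1,2,3}
  node 3: {0,3}

{0,1,2,3}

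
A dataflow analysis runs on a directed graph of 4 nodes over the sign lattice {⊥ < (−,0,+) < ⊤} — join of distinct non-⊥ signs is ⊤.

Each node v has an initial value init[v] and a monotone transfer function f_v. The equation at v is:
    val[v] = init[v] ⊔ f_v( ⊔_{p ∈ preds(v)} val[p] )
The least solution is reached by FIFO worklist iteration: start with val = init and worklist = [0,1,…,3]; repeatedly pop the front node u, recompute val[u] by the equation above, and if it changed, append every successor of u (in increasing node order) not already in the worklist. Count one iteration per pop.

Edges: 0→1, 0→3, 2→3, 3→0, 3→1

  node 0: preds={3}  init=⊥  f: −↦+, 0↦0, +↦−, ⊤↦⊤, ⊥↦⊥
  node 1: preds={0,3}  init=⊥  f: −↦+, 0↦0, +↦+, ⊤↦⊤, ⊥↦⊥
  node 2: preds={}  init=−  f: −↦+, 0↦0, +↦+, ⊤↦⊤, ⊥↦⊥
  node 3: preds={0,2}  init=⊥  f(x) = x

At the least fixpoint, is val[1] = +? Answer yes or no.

Iteration log — 10 steps:
  step 1. node 0  ⊔preds=⊥  new=⊥  stable
  step 2. node 1  ⊔preds=⊥  new=⊥  stable
  step 3. node 2  ⊔preds=⊥  new=−  stable
  step 4. node 3  ⊔preds=−  new=−  old=⊥  +wl: 0,1
  step 5. node 0  ⊔preds=−  new=+  old=⊥  +wl: 3
  step 6. node 1  ⊔preds=⊤  new=⊤  old=⊥  +wl: 
  step 7. node 3  ⊔preds=⊤  new=⊤  old=−  +wl: 0,1
  step 8. node 0  ⊔preds=⊤  new=⊤  old=+  +wl: 3
  step 9. node 1  ⊔preds=⊤  new=⊤  stable
  step 10. node 3  ⊔preds=⊤  new=⊤  stable

Least fixpoint reached:
  node 0: ⊤
  node 1: ⊤
  node 2: −
  node 3: ⊤

no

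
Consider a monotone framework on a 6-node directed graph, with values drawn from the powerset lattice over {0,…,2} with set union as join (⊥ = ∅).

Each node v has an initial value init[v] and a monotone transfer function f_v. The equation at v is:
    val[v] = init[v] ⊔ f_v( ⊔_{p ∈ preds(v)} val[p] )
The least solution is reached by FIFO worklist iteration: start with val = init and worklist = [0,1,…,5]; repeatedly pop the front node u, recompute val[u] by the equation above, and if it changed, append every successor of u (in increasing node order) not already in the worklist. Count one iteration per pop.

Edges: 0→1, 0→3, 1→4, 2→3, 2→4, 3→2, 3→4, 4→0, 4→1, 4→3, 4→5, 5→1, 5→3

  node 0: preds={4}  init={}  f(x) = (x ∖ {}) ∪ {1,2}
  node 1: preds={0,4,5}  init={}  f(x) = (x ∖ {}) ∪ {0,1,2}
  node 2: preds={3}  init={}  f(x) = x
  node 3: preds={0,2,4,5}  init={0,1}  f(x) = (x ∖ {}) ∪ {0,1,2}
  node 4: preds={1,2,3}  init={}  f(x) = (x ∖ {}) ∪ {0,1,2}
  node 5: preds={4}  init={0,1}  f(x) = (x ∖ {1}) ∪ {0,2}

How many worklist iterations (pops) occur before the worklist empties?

11

Trace (11 dequeues):
  [1] u=0 | in {} | out {1,2} | prev {} | push {}
  [2] u=1 | in {0,1,2} | out {0,1,2} | prev {} | push {}
  [3] u=2 | in {0,1} | out {0,1} | prev {} | push {}
  [4] u=3 | in {0,1,2} | out {0,1,2} | prev {0,1} | push {2}
  [5] u=4 | in {0,1,2} | out {0,1,2} | prev {} | push {0,1,3}
  [6] u=5 | in {0,1,2} | out {0,1,2} | prev {0,1} | push {}
  [7] u=2 | in {0,1,2} | out {0,1,2} | prev {0,1} | push {4}
  [8] u=0 | in {0,1,2} | out {0,1,2} | prev {1,2} | push {}
  [9] u=1 | in {0,1,2} | out {0,1,2} | ==
  [10] u=3 | in {0,1,2} | out {0,1,2} | ==
  [11] u=4 | in {0,1,2} | out {0,1,2} | ==

Converged values:
  [0] {0,1,2}
  [1] {0,1,2}
  [2] {0,1,2}
  [3] {0,1,2}
  [4] {0,1,2}
  [5] {0,1,2}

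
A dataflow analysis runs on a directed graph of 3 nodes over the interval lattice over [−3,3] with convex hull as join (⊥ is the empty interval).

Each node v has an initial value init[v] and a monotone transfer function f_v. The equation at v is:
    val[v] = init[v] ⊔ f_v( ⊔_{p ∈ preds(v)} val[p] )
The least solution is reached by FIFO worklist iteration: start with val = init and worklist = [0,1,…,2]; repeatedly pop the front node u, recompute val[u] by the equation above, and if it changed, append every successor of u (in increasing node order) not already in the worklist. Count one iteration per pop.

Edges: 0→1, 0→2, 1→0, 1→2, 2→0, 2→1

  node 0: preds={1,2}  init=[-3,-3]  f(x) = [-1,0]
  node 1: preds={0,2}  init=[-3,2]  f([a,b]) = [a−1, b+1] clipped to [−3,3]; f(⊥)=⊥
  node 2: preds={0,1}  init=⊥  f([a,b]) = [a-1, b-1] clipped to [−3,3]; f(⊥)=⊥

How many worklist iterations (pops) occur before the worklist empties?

5

Worklist (5 pops):
  #1 pop 0: in=[-3,2] → [-3,0] (was [-3,-3]); enqueue []
  #2 pop 1: in=[-3,0] → [-3,2] (no change)
  #3 pop 2: in=[-3,2] → [-3,1] (was ⊥); enqueue [0,1]
  #4 pop 0: in=[-3,2] → [-3,0] (no change)
  #5 pop 1: in=[-3,1] → [-3,2] (no change)

Fixpoint:
  val[0] = [-3,0]
  val[1] = [-3,2]
  val[2] = [-3,1]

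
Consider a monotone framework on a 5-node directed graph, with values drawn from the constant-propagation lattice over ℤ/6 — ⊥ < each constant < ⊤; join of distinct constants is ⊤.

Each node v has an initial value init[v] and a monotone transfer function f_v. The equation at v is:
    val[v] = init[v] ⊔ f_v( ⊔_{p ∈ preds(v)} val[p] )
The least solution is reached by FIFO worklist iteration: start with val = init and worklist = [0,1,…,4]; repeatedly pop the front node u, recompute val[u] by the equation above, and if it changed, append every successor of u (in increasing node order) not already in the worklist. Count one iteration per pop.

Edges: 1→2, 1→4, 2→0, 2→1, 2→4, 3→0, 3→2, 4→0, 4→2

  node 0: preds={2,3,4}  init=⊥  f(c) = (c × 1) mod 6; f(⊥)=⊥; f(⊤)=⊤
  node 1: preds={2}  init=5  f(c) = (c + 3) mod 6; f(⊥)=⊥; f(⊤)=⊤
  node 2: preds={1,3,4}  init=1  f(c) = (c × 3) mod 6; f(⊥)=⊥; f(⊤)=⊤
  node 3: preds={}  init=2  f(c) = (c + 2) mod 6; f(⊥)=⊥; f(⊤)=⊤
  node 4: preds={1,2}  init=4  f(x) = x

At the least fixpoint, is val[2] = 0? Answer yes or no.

no

Iteration log — 8 steps:
  step 1. node 0  ⊔preds=⊤  new=⊤  old=⊥  +wl: 
  step 2. node 1  ⊔preds=1  new=⊤  old=5  +wl: 
  step 3. node 2  ⊔preds=⊤  new=⊤  old=1  +wl: 0,1
  step 4. node 3  ⊔preds=⊥  new=2  stable
  step 5. node 4  ⊔preds=⊤  new=⊤  old=4  +wl: 2
  step 6. node 0  ⊔preds=⊤  new=⊤  stable
  step 7. node 1  ⊔preds=⊤  new=⊤  stable
  step 8. node 2  ⊔preds=⊤  new=⊤  stable

Least fixpoint reached:
  node 0: ⊤
  node 1: ⊤
  node 2: ⊤
  node 3: 2
  node 4: ⊤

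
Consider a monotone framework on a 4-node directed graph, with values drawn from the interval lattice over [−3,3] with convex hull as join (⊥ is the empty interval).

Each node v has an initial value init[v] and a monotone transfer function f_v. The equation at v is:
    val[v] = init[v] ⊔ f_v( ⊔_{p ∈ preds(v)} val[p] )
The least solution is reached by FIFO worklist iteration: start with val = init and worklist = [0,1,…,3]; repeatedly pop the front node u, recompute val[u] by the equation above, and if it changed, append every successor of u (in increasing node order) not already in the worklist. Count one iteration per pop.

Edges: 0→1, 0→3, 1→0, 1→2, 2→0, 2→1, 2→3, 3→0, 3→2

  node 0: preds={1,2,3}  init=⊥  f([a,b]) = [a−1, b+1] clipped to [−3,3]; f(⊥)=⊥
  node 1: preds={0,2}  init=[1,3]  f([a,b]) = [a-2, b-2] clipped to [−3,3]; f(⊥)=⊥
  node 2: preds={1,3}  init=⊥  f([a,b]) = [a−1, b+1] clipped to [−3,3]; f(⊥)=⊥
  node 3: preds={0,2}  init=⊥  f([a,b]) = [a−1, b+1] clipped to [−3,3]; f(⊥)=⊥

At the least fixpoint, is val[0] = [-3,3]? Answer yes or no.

yes

Iteration log — 9 steps:
  step 1. node 0  ⊔preds=[1,3]  new=[0,3]  old=⊥  +wl: 
  step 2. node 1  ⊔preds=[0,3]  new=[-2,3]  old=[1,3]  +wl: 0
  step 3. node 2  ⊔preds=[-2,3]  new=[-3,3]  old=⊥  +wl: 1
  step 4. node 3  ⊔preds=[-3,3]  new=[-3,3]  old=⊥  +wl: 2
  step 5. node 0  ⊔preds=[-3,3]  new=[-3,3]  old=[0,3]  +wl: 3
  step 6. node 1  ⊔preds=[-3,3]  new=[-3,3]  old=[-2,3]  +wl: 0
  step 7. node 2  ⊔preds=[-3,3]  new=[-3,3]  stable
  step 8. node 3  ⊔preds=[-3,3]  new=[-3,3]  stable
  step 9. node 0  ⊔preds=[-3,3]  new=[-3,3]  stable

Least fixpoint reached:
  node 0: [-3,3]
  node 1: [-3,3]
  node 2: [-3,3]
  node 3: [-3,3]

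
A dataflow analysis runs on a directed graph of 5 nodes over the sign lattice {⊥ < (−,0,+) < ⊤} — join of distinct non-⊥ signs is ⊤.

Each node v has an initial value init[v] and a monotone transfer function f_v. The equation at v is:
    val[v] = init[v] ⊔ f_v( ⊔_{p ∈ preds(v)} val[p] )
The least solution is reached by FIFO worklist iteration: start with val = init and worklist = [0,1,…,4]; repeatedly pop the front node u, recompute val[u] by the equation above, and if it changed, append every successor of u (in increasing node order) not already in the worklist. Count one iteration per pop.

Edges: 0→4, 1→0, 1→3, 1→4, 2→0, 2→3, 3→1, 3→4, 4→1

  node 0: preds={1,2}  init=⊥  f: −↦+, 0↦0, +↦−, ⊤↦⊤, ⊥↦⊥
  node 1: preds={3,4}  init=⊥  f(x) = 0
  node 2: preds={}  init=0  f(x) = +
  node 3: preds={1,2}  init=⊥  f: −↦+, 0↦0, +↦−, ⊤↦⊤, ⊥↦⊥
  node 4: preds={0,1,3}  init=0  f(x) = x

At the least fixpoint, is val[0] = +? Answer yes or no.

Worklist (8 pops):
  #1 pop 0: in=0 → 0 (was ⊥); enqueue []
  #2 pop 1: in=0 → 0 (was ⊥); enqueue [0]
  #3 pop 2: in=⊥ → ⊤ (was 0); enqueue []
  #4 pop 3: in=⊤ → ⊤ (was ⊥); enqueue [1]
  #5 pop 4: in=⊤ → ⊤ (was 0); enqueue []
  #6 pop 0: in=⊤ → ⊤ (was 0); enqueue [4]
  #7 pop 1: in=⊤ → 0 (no change)
  #8 pop 4: in=⊤ → ⊤ (no change)

Fixpoint:
  val[0] = ⊤
  val[1] = 0
  val[2] = ⊤
  val[3] = ⊤
  val[4] = ⊤

no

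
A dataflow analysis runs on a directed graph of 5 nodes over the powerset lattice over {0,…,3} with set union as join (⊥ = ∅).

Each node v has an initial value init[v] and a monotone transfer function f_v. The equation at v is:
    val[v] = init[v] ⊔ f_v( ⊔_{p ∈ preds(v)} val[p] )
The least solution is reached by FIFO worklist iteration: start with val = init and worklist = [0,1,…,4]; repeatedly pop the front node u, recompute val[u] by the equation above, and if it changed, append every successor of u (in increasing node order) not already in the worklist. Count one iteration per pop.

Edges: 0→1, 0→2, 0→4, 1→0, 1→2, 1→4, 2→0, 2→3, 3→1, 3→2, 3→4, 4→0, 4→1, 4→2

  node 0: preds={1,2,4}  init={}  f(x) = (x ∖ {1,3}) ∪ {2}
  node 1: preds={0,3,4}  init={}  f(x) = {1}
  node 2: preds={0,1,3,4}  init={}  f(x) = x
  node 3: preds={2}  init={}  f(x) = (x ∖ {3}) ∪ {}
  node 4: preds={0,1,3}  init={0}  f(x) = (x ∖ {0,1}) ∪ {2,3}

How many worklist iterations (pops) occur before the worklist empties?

10

Trace (10 dequeues):
  [1] u=0 | in {0} | out {0,2} | prev {} | push {}
  [2] u=1 | in {0,2} | out {1} | prev {} | push {0}
  [3] u=2 | in {0,1,2} | out {0,1,2} | prev {} | push {}
  [4] u=3 | in {0,1,2} | out {0,1,2} | prev {} | push {1,2}
  [5] u=4 | in {0,1,2} | out {0,2,3} | prev {0} | push {}
  [6] u=0 | in {0,1,2,3} | out {0,2} | ==
  [7] u=1 | in {0,1,2,3} | out {1} | ==
  [8] u=2 | in {0,1,2,3} | out {0,1,2,3} | prev {0,1,2} | push {0,3}
  [9] u=0 | in {0,1,2,3} | out {0,2} | ==
  [10] u=3 | in {0,1,2,3} | out {0,1,2} | ==

Converged values:
  [0] {0,2}
  [1] {1}
  [2] {0,1,2,3}
  [3] {0,1,2}
  [4] {0,2,3}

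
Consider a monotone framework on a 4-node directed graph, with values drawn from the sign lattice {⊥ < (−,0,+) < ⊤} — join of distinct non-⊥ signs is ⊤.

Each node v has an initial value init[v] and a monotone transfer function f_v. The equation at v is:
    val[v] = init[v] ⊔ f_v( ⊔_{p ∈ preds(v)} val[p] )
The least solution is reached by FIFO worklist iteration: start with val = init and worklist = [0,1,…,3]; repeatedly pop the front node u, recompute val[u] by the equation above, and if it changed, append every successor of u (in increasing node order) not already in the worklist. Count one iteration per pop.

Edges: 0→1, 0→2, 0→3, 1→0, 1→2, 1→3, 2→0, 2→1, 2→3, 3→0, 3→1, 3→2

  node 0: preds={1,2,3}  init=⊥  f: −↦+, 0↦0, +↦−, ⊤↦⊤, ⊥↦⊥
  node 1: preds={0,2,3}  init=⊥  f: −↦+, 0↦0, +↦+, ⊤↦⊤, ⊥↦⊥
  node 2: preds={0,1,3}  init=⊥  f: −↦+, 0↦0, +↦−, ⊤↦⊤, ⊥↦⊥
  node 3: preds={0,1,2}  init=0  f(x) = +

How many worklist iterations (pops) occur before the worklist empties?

Worklist (10 pops):
  #1 pop 0: in=0 → 0 (was ⊥); enqueue []
  #2 pop 1: in=0 → 0 (was ⊥); enqueue [0]
  #3 pop 2: in=0 → 0 (was ⊥); enqueue [1]
  #4 pop 3: in=0 → ⊤ (was 0); enqueue [2]
  #5 pop 0: in=⊤ → ⊤ (was 0); enqueue [3]
  #6 pop 1: in=⊤ → ⊤ (was 0); enqueue [0]
  #7 pop 2: in=⊤ → ⊤ (was 0); enqueue [1]
  #8 pop 3: in=⊤ → ⊤ (no change)
  #9 pop 0: in=⊤ → ⊤ (no change)
  #10 pop 1: in=⊤ → ⊤ (no change)

Fixpoint:
  val[0] = ⊤
  val[1] = ⊤
  val[2] = ⊤
  val[3] = ⊤

10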